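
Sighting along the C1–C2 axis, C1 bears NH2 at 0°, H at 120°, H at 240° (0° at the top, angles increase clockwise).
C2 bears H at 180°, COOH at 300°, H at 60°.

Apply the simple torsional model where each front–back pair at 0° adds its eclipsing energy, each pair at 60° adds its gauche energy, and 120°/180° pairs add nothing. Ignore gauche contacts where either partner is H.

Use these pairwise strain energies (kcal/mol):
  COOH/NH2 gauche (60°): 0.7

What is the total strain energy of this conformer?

This conformer (staggered): NH2(0°)/COOH(300°) gauche 0.7 → 0.7 kcal/mol.

0.7 kcal/mol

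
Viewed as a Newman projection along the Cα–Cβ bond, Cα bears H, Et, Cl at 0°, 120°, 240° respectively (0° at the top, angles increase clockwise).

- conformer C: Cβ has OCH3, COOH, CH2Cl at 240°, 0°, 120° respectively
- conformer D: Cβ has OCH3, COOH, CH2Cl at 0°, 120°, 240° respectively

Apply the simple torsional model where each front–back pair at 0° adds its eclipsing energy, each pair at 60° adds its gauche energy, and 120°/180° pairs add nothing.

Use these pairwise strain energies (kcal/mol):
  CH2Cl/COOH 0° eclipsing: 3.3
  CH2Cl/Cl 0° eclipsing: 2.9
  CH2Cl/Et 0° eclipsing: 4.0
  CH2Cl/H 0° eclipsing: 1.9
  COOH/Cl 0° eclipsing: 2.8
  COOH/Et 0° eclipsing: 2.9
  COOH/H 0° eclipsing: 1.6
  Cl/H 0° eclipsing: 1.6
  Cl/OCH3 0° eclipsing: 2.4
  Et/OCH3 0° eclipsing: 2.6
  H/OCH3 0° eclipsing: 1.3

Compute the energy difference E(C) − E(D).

C (eclipsed): H–COOH eclipsed, Et–CH2Cl eclipsed, Cl–OCH3 eclipsed; 1.6 + 4.0 + 2.4 = 8.0 kcal/mol.
D (eclipsed): H–OCH3 eclipsed, Et–COOH eclipsed, Cl–CH2Cl eclipsed; 1.3 + 2.9 + 2.9 = 7.1 kcal/mol.
E(C) − E(D) = 8.0 − 7.1 = +0.9 kcal/mol.

+0.9 kcal/mol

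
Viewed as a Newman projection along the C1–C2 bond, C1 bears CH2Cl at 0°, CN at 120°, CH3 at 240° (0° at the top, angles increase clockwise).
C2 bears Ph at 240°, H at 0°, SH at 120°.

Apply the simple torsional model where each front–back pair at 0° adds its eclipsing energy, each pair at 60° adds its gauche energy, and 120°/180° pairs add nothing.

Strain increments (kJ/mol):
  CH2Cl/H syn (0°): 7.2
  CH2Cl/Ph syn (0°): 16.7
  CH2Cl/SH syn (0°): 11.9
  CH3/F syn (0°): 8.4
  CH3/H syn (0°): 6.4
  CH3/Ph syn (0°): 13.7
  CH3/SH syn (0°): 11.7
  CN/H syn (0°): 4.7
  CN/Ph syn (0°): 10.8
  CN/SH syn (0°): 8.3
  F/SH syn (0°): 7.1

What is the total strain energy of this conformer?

This conformer (eclipsed): CH2Cl(0°)/H(0°) eclipsed 7.2; CN(120°)/SH(120°) eclipsed 8.3; CH3(240°)/Ph(240°) eclipsed 13.7 → 29.2 kJ/mol.

29.2 kJ/mol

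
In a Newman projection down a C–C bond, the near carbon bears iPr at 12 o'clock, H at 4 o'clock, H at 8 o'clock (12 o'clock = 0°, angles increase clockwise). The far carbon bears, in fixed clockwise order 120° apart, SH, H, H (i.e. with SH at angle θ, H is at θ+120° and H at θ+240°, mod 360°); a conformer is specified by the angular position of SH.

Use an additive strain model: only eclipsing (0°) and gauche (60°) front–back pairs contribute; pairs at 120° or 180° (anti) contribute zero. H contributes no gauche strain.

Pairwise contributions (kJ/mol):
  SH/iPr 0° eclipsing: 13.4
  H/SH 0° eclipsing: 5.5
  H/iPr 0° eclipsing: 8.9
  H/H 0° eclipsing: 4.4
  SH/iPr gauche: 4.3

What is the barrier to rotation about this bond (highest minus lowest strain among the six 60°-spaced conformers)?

22.2 kJ/mol

SH at 0° (eclipsed): iPr–SH eclipsed, H–H eclipsed, H–H eclipsed; 13.4 + 4.4 + 4.4 = 22.2 kJ/mol.
SH at 60° (staggered): iPr–SH gauche; 4.3 = 4.3 kJ/mol.
SH at 120° (eclipsed): iPr–H eclipsed, H–SH eclipsed, H–H eclipsed; 8.9 + 5.5 + 4.4 = 18.8 kJ/mol.
SH at 180° (staggered): no non-H gauche contacts → 0.0 kJ/mol.
SH at 240° (eclipsed): iPr–H eclipsed, H–H eclipsed, H–SH eclipsed; 8.9 + 4.4 + 5.5 = 18.8 kJ/mol.
SH at 300° (staggered): iPr–SH gauche; 4.3 = 4.3 kJ/mol.
Max at 0° (22.2 kJ/mol), min at 180° (0.0 kJ/mol); barrier = 22.2 kJ/mol.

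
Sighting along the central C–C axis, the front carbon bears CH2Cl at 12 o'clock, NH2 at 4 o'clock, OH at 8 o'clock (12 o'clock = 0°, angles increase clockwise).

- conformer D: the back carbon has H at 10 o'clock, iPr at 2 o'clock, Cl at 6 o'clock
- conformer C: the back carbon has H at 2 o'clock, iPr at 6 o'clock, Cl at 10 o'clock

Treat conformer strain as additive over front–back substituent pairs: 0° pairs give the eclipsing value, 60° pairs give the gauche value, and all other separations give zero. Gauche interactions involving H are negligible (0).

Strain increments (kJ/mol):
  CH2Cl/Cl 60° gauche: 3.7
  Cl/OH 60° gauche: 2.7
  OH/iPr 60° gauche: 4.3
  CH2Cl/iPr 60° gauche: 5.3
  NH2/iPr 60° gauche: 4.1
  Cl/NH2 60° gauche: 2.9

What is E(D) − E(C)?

+0.2 kJ/mol

D (staggered): CH2Cl(0°)/iPr(60°) gauche 5.3; NH2(120°)/iPr(60°) gauche 4.1; NH2(120°)/Cl(180°) gauche 2.9; OH(240°)/Cl(180°) gauche 2.7 → 15.0 kJ/mol.
C (staggered): CH2Cl(0°)/Cl(300°) gauche 3.7; NH2(120°)/iPr(180°) gauche 4.1; OH(240°)/iPr(180°) gauche 4.3; OH(240°)/Cl(300°) gauche 2.7 → 14.8 kJ/mol.
E(D) − E(C) = 15.0 − 14.8 = +0.2 kJ/mol.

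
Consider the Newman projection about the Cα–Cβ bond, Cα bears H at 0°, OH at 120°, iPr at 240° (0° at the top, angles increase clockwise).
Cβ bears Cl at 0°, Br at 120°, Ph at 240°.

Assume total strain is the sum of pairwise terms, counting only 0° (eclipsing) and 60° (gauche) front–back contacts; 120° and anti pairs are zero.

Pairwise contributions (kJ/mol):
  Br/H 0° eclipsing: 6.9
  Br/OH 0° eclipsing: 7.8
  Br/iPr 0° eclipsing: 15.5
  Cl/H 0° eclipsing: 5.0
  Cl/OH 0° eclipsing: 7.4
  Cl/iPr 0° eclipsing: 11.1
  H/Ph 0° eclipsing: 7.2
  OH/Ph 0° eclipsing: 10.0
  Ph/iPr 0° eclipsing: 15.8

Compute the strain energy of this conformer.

This conformer is eclipsed. H at 0° is eclipsed with Cl at 0° (5.0); OH at 120° is eclipsed with Br at 120° (7.8); iPr at 240° is eclipsed with Ph at 240° (15.8). Total 28.6 kJ/mol.

28.6 kJ/mol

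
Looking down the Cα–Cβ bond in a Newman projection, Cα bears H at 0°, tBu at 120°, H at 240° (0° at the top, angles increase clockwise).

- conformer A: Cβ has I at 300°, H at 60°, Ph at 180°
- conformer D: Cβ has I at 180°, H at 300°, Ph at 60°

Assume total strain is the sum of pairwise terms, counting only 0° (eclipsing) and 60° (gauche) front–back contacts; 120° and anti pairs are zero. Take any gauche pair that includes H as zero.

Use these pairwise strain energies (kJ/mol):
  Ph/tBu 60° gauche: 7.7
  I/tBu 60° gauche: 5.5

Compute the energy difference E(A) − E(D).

-5.5 kJ/mol

A (staggered): tBu(120°)/Ph(180°) gauche 7.7 → 7.7 kJ/mol.
D (staggered): tBu(120°)/I(180°) gauche 5.5; tBu(120°)/Ph(60°) gauche 7.7 → 13.2 kJ/mol.
E(A) − E(D) = 7.7 − 13.2 = -5.5 kJ/mol.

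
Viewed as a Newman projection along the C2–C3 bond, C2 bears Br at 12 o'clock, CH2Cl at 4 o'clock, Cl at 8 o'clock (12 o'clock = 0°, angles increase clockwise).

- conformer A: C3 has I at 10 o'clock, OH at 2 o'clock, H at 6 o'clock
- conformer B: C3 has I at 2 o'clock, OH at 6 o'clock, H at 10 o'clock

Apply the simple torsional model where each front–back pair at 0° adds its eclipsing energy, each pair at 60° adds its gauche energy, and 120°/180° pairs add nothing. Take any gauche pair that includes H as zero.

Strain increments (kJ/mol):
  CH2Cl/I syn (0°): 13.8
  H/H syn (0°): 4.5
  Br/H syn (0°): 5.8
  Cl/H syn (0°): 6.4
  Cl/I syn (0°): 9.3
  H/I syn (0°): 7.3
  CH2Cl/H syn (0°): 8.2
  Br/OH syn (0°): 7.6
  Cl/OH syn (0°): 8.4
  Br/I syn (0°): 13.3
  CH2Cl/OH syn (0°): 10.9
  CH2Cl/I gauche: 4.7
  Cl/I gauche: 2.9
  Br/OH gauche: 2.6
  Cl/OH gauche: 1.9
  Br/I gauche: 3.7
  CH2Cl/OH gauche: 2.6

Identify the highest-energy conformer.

A (staggered): Br(0°)/I(300°) gauche 3.7; Br(0°)/OH(60°) gauche 2.6; CH2Cl(120°)/OH(60°) gauche 2.6; Cl(240°)/I(300°) gauche 2.9 → 11.8 kJ/mol.
B (staggered): Br(0°)/I(60°) gauche 3.7; CH2Cl(120°)/I(60°) gauche 4.7; CH2Cl(120°)/OH(180°) gauche 2.6; Cl(240°)/OH(180°) gauche 1.9 → 12.9 kJ/mol.
B has the highest total (12.9 kJ/mol).

B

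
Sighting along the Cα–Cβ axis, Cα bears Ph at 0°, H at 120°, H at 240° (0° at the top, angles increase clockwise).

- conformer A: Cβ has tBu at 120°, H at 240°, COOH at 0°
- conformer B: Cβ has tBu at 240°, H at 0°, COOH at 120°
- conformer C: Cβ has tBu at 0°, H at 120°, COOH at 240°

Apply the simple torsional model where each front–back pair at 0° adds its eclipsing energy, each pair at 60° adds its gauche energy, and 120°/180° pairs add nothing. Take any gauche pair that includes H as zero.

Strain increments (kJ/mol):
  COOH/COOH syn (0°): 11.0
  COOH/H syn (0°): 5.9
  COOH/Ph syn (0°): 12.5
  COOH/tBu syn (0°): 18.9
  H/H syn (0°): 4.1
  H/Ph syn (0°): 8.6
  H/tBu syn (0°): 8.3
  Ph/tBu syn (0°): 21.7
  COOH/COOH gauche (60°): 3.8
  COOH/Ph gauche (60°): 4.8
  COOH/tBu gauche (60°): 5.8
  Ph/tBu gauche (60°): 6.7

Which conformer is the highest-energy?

A (eclipsed): Ph–COOH eclipsed, H–tBu eclipsed, H–H eclipsed; 12.5 + 8.3 + 4.1 = 24.9 kJ/mol.
B (eclipsed): Ph–H eclipsed, H–COOH eclipsed, H–tBu eclipsed; 8.6 + 5.9 + 8.3 = 22.8 kJ/mol.
C (eclipsed): Ph–tBu eclipsed, H–H eclipsed, H–COOH eclipsed; 21.7 + 4.1 + 5.9 = 31.7 kJ/mol.
C has the highest total (31.7 kJ/mol).

C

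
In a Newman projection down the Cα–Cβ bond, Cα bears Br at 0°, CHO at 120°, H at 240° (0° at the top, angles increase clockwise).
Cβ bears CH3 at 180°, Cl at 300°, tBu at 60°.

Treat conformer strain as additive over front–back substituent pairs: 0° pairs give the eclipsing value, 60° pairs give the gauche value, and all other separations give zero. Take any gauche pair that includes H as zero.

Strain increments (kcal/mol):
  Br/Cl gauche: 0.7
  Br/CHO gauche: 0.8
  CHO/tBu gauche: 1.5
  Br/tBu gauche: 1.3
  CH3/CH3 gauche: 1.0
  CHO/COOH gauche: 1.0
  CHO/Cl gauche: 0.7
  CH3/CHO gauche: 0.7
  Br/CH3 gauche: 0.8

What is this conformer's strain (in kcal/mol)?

4.2 kcal/mol

This conformer (staggered): Br–Cl gauche, Br–tBu gauche, CHO–CH3 gauche, CHO–tBu gauche; 0.7 + 1.3 + 0.7 + 1.5 = 4.2 kcal/mol.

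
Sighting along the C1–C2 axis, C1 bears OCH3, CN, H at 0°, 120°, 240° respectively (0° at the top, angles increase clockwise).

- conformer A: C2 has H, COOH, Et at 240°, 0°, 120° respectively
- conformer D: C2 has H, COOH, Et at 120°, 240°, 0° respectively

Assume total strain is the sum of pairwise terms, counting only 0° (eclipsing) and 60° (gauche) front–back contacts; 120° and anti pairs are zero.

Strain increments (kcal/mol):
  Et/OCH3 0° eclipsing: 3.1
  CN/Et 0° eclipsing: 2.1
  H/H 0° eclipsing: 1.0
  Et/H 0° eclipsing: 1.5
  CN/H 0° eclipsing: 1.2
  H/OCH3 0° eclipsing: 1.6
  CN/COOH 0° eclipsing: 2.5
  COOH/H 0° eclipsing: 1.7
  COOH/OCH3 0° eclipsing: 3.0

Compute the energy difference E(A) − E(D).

+0.1 kcal/mol

A (eclipsed): OCH3–COOH eclipsed, CN–Et eclipsed, H–H eclipsed; 3.0 + 2.1 + 1.0 = 6.1 kcal/mol.
D (eclipsed): OCH3–Et eclipsed, CN–H eclipsed, H–COOH eclipsed; 3.1 + 1.2 + 1.7 = 6.0 kcal/mol.
E(A) − E(D) = 6.1 − 6.0 = +0.1 kcal/mol.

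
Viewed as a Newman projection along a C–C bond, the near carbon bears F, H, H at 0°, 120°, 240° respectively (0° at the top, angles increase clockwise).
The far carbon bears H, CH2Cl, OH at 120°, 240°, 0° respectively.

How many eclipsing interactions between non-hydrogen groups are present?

Non-H eclipsing pairs: F(0°)/OH(0°) — 1 interaction.

1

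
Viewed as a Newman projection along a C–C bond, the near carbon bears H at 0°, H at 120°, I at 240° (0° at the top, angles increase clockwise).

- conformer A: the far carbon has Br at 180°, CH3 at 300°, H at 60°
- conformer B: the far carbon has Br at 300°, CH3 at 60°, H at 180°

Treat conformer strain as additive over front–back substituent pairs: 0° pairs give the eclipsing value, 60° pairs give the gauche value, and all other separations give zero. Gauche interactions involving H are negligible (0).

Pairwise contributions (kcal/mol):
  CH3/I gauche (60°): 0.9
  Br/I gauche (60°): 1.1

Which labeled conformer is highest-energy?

A is staggered. I at 240° is gauche with Br at 180° (1.1); I at 240° is gauche with CH3 at 300° (0.9). Total 2.0 kcal/mol.
B is staggered. I at 240° is gauche with Br at 300° (1.1). Total 1.1 kcal/mol.
A has the highest total (2.0 kcal/mol).

A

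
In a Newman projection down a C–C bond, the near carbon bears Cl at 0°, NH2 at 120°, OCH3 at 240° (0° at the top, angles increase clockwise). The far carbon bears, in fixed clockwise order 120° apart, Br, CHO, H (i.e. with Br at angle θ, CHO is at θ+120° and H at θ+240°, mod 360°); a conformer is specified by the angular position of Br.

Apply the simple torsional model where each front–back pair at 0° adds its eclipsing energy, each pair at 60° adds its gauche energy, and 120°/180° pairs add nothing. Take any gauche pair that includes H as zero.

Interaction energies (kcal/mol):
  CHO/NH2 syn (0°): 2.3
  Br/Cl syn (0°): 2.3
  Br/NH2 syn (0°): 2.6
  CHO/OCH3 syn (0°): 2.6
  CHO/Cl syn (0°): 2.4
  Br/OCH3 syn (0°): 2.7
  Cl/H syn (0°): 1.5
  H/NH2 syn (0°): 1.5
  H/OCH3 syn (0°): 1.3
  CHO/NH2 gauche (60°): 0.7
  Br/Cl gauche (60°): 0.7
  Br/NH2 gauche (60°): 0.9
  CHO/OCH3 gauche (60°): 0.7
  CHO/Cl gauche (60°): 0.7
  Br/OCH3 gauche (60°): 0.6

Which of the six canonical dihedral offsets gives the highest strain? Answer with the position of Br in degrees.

120°

Br at 0° (eclipsed): Cl(0°)/Br(0°) eclipsed 2.3; NH2(120°)/CHO(120°) eclipsed 2.3; OCH3(240°)/H(240°) eclipsed 1.3 → 5.9 kcal/mol.
Br at 60° (staggered): Cl(0°)/Br(60°) gauche 0.7; NH2(120°)/Br(60°) gauche 0.9; NH2(120°)/CHO(180°) gauche 0.7; OCH3(240°)/CHO(180°) gauche 0.7 → 3.0 kcal/mol.
Br at 120° (eclipsed): Cl(0°)/H(0°) eclipsed 1.5; NH2(120°)/Br(120°) eclipsed 2.6; OCH3(240°)/CHO(240°) eclipsed 2.6 → 6.7 kcal/mol.
Br at 180° (staggered): Cl(0°)/CHO(300°) gauche 0.7; NH2(120°)/Br(180°) gauche 0.9; OCH3(240°)/Br(180°) gauche 0.6; OCH3(240°)/CHO(300°) gauche 0.7 → 2.9 kcal/mol.
Br at 240° (eclipsed): Cl(0°)/CHO(0°) eclipsed 2.4; NH2(120°)/H(120°) eclipsed 1.5; OCH3(240°)/Br(240°) eclipsed 2.7 → 6.6 kcal/mol.
Br at 300° (staggered): Cl(0°)/Br(300°) gauche 0.7; Cl(0°)/CHO(60°) gauche 0.7; NH2(120°)/CHO(60°) gauche 0.7; OCH3(240°)/Br(300°) gauche 0.6 → 2.7 kcal/mol.
The maximum (6.7 kcal/mol) occurs with Br at 120°.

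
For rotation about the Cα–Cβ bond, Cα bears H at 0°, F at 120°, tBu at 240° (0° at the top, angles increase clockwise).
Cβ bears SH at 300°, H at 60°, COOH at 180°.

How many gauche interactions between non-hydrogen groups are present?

3

Non-H gauche pairs: F(120°)/COOH(180°); tBu(240°)/SH(300°); tBu(240°)/COOH(180°) — 3 interactions.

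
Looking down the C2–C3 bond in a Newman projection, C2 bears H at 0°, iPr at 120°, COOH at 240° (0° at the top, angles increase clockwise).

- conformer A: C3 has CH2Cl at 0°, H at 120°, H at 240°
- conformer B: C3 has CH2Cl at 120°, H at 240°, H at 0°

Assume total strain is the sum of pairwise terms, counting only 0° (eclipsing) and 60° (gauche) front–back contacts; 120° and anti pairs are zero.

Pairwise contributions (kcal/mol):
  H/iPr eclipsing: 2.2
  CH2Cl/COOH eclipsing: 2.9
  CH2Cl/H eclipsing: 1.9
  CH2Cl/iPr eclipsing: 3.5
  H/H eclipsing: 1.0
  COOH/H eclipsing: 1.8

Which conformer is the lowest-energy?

A (eclipsed): H–CH2Cl eclipsed, iPr–H eclipsed, COOH–H eclipsed; 1.9 + 2.2 + 1.8 = 5.9 kcal/mol.
B (eclipsed): H–H eclipsed, iPr–CH2Cl eclipsed, COOH–H eclipsed; 1.0 + 3.5 + 1.8 = 6.3 kcal/mol.
A has the lowest total (5.9 kcal/mol).

A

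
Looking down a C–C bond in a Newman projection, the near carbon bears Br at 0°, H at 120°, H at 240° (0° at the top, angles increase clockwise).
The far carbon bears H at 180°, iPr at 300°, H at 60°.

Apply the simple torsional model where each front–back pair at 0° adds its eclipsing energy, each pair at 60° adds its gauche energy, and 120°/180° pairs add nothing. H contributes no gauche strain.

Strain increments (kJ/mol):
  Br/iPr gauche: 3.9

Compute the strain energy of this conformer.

3.9 kJ/mol

This conformer (staggered): Br–iPr gauche; 3.9 = 3.9 kJ/mol.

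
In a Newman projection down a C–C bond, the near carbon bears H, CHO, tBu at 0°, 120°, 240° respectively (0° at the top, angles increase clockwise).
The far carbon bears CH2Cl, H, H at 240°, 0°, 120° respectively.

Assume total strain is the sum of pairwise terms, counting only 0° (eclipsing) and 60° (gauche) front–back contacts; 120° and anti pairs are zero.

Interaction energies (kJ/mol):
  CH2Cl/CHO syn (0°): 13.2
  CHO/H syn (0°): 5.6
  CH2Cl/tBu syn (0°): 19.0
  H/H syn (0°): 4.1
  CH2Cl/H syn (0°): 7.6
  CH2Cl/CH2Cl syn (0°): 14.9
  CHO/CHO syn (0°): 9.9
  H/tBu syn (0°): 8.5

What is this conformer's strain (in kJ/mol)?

This conformer (eclipsed): H(0°)/H(0°) eclipsed 4.1; CHO(120°)/H(120°) eclipsed 5.6; tBu(240°)/CH2Cl(240°) eclipsed 19.0 → 28.7 kJ/mol.

28.7 kJ/mol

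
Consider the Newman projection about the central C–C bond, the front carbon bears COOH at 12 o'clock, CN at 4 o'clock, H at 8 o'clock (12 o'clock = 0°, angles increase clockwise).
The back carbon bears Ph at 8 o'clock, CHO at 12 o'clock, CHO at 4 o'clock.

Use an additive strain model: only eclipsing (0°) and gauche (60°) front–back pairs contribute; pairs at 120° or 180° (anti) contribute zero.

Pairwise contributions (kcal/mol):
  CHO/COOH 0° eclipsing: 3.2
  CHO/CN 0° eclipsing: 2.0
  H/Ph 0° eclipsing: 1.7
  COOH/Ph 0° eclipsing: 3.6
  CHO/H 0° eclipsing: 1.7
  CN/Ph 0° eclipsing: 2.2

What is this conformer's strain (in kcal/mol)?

6.9 kcal/mol

This conformer is eclipsed. COOH at 0° is eclipsed with CHO at 0° (3.2); CN at 120° is eclipsed with CHO at 120° (2.0); H at 240° is eclipsed with Ph at 240° (1.7). Total 6.9 kcal/mol.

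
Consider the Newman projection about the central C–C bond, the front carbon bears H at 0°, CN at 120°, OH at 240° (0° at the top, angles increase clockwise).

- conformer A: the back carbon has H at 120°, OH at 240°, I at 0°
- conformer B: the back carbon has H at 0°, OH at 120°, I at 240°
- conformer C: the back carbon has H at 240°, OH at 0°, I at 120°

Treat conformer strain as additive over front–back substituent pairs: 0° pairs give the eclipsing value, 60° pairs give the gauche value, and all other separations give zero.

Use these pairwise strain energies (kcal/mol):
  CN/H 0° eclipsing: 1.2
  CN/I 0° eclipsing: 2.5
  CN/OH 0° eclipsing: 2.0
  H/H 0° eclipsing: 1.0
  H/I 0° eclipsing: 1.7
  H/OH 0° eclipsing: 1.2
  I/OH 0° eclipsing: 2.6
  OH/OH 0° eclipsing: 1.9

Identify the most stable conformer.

A

A (eclipsed): H–I eclipsed, CN–H eclipsed, OH–OH eclipsed; 1.7 + 1.2 + 1.9 = 4.8 kcal/mol.
B (eclipsed): H–H eclipsed, CN–OH eclipsed, OH–I eclipsed; 1.0 + 2.0 + 2.6 = 5.6 kcal/mol.
C (eclipsed): H–OH eclipsed, CN–I eclipsed, OH–H eclipsed; 1.2 + 2.5 + 1.2 = 4.9 kcal/mol.
A has the lowest total (4.8 kcal/mol).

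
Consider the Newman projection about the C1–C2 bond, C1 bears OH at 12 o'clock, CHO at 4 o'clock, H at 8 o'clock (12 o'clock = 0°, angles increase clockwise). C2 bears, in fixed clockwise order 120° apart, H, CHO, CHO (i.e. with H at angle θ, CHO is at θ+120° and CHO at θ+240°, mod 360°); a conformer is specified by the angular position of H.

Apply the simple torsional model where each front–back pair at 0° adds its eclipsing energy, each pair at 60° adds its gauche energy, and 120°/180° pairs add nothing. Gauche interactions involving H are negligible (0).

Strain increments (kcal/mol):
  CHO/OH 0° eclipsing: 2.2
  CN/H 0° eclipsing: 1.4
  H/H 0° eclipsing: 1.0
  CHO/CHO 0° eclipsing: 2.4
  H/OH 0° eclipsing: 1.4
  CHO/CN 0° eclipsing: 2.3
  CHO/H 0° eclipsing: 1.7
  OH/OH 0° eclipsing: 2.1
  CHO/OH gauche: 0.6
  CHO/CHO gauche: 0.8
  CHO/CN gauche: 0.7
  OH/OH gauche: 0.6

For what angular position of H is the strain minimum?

60°

H at 0° (eclipsed): OH(0°)/H(0°) eclipsed 1.4; CHO(120°)/CHO(120°) eclipsed 2.4; H(240°)/CHO(240°) eclipsed 1.7 → 5.5 kcal/mol.
H at 60° (staggered): OH(0°)/CHO(300°) gauche 0.6; CHO(120°)/CHO(180°) gauche 0.8 → 1.4 kcal/mol.
H at 120° (eclipsed): OH(0°)/CHO(0°) eclipsed 2.2; CHO(120°)/H(120°) eclipsed 1.7; H(240°)/CHO(240°) eclipsed 1.7 → 5.6 kcal/mol.
H at 180° (staggered): OH(0°)/CHO(300°) gauche 0.6; OH(0°)/CHO(60°) gauche 0.6; CHO(120°)/CHO(60°) gauche 0.8 → 2.0 kcal/mol.
H at 240° (eclipsed): OH(0°)/CHO(0°) eclipsed 2.2; CHO(120°)/CHO(120°) eclipsed 2.4; H(240°)/H(240°) eclipsed 1.0 → 5.6 kcal/mol.
H at 300° (staggered): OH(0°)/CHO(60°) gauche 0.6; CHO(120°)/CHO(60°) gauche 0.8; CHO(120°)/CHO(180°) gauche 0.8 → 2.2 kcal/mol.
The minimum (1.4 kcal/mol) occurs with H at 60°.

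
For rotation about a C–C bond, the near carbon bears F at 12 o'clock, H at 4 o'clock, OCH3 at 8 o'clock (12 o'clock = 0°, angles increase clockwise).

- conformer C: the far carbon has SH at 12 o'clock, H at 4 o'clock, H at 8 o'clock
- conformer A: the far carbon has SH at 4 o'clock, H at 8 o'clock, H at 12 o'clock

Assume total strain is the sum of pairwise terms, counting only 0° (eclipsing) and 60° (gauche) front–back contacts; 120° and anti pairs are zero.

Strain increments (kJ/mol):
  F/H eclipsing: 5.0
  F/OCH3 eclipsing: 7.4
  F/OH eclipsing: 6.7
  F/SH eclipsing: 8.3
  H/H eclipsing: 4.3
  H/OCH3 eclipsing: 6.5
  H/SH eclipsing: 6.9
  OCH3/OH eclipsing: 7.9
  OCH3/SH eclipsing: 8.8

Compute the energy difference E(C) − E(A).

+0.7 kJ/mol

C (eclipsed): F–SH eclipsed, H–H eclipsed, OCH3–H eclipsed; 8.3 + 4.3 + 6.5 = 19.1 kJ/mol.
A (eclipsed): F–H eclipsed, H–SH eclipsed, OCH3–H eclipsed; 5.0 + 6.9 + 6.5 = 18.4 kJ/mol.
E(C) − E(A) = 19.1 − 18.4 = +0.7 kJ/mol.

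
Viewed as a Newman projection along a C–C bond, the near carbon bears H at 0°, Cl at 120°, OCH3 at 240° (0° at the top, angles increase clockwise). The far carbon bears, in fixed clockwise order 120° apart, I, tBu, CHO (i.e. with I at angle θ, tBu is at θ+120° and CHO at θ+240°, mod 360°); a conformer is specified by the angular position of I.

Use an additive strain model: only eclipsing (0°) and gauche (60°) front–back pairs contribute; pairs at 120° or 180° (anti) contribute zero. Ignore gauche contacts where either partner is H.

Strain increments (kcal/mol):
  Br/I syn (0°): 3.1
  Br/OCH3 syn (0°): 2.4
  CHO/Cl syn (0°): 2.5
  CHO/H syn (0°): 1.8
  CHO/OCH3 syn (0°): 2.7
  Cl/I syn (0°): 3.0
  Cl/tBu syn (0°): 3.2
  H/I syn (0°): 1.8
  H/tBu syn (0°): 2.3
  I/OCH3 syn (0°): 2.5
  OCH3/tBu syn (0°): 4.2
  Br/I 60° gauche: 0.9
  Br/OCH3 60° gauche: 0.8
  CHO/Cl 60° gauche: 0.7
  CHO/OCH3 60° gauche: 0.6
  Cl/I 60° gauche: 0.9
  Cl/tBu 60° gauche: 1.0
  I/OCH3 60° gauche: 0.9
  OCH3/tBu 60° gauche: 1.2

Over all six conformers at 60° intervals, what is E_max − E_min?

5.8 kcal/mol

I at 0° (eclipsed): H–I eclipsed, Cl–tBu eclipsed, OCH3–CHO eclipsed; 1.8 + 3.2 + 2.7 = 7.7 kcal/mol.
I at 60° (staggered): Cl–I gauche, Cl–tBu gauche, OCH3–tBu gauche, OCH3–CHO gauche; 0.9 + 1.0 + 1.2 + 0.6 = 3.7 kcal/mol.
I at 120° (eclipsed): H–CHO eclipsed, Cl–I eclipsed, OCH3–tBu eclipsed; 1.8 + 3.0 + 4.2 = 9.0 kcal/mol.
I at 180° (staggered): Cl–I gauche, Cl–CHO gauche, OCH3–I gauche, OCH3–tBu gauche; 0.9 + 0.7 + 0.9 + 1.2 = 3.7 kcal/mol.
I at 240° (eclipsed): H–tBu eclipsed, Cl–CHO eclipsed, OCH3–I eclipsed; 2.3 + 2.5 + 2.5 = 7.3 kcal/mol.
I at 300° (staggered): Cl–tBu gauche, Cl–CHO gauche, OCH3–I gauche, OCH3–CHO gauche; 1.0 + 0.7 + 0.9 + 0.6 = 3.2 kcal/mol.
Max at 120° (9.0 kcal/mol), min at 300° (3.2 kcal/mol); barrier = 5.8 kcal/mol.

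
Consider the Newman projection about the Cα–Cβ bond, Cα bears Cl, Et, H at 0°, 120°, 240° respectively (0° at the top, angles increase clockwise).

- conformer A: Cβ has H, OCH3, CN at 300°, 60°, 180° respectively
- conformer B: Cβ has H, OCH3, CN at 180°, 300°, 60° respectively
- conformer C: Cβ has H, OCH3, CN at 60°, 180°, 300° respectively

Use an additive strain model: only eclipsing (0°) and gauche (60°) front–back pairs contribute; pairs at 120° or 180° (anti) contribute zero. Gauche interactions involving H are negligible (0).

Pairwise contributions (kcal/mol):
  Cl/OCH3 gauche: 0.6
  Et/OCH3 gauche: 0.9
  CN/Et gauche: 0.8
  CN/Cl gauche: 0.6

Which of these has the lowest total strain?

A (staggered): Cl(0°)/OCH3(60°) gauche 0.6; Et(120°)/OCH3(60°) gauche 0.9; Et(120°)/CN(180°) gauche 0.8 → 2.3 kcal/mol.
B (staggered): Cl(0°)/OCH3(300°) gauche 0.6; Cl(0°)/CN(60°) gauche 0.6; Et(120°)/CN(60°) gauche 0.8 → 2.0 kcal/mol.
C (staggered): Cl(0°)/CN(300°) gauche 0.6; Et(120°)/OCH3(180°) gauche 0.9 → 1.5 kcal/mol.
C has the lowest total (1.5 kcal/mol).

C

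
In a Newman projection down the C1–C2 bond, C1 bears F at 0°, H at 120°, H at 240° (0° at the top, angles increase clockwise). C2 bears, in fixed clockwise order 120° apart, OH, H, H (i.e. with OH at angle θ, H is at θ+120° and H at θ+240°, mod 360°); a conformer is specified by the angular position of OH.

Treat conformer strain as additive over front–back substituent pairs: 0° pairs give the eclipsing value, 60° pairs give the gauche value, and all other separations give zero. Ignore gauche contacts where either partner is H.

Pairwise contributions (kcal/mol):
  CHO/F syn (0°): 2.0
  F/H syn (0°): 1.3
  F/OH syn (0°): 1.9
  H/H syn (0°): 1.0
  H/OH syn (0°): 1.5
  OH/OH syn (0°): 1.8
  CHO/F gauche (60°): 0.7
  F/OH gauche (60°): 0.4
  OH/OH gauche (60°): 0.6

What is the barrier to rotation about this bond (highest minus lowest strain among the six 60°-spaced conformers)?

OH at 0° (eclipsed): F(0°)/OH(0°) eclipsed 1.9; H(120°)/H(120°) eclipsed 1.0; H(240°)/H(240°) eclipsed 1.0 → 3.9 kcal/mol.
OH at 60° (staggered): F(0°)/OH(60°) gauche 0.4 → 0.4 kcal/mol.
OH at 120° (eclipsed): F(0°)/H(0°) eclipsed 1.3; H(120°)/OH(120°) eclipsed 1.5; H(240°)/H(240°) eclipsed 1.0 → 3.8 kcal/mol.
OH at 180° (staggered): no non-H gauche contacts → 0.0 kcal/mol.
OH at 240° (eclipsed): F(0°)/H(0°) eclipsed 1.3; H(120°)/H(120°) eclipsed 1.0; H(240°)/OH(240°) eclipsed 1.5 → 3.8 kcal/mol.
OH at 300° (staggered): F(0°)/OH(300°) gauche 0.4 → 0.4 kcal/mol.
Max at 0° (3.9 kcal/mol), min at 180° (0.0 kcal/mol); barrier = 3.9 kcal/mol.

3.9 kcal/mol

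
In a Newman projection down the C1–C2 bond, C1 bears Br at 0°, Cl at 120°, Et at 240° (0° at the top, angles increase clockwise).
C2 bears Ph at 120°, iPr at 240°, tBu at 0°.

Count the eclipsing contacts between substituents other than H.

Non-H eclipsing pairs: Br(0°)/tBu(0°); Cl(120°)/Ph(120°); Et(240°)/iPr(240°) — 3 interactions.

3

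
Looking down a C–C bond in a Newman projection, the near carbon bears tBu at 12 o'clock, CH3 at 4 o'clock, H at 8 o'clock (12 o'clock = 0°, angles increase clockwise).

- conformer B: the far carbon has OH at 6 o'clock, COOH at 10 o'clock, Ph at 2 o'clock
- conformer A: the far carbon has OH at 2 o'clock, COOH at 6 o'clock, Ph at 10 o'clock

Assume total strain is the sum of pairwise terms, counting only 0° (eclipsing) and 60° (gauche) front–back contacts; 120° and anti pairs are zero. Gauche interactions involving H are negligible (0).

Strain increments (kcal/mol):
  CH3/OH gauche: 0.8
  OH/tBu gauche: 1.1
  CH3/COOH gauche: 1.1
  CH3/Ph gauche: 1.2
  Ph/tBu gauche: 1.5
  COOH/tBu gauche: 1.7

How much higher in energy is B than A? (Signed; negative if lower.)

B (staggered): tBu–COOH gauche, tBu–Ph gauche, CH3–OH gauche, CH3–Ph gauche; 1.7 + 1.5 + 0.8 + 1.2 = 5.2 kcal/mol.
A (staggered): tBu–OH gauche, tBu–Ph gauche, CH3–OH gauche, CH3–COOH gauche; 1.1 + 1.5 + 0.8 + 1.1 = 4.5 kcal/mol.
E(B) − E(A) = 5.2 − 4.5 = +0.7 kcal/mol.

+0.7 kcal/mol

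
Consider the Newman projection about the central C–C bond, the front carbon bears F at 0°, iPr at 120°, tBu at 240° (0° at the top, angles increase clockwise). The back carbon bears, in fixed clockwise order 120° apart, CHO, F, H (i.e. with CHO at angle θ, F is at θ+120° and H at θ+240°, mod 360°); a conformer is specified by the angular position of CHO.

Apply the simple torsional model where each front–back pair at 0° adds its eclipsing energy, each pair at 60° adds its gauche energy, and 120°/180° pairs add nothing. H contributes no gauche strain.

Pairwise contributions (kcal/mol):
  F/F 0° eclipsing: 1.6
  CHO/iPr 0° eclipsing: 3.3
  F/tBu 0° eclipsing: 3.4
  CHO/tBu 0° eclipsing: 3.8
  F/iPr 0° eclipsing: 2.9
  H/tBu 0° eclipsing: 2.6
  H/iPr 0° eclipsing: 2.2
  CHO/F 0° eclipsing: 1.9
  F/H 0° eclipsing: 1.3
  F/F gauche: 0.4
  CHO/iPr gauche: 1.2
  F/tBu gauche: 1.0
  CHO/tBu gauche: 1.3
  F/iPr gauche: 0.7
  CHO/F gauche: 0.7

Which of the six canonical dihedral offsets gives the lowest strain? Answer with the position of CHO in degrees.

CHO at 0° (eclipsed): F(0°)/CHO(0°) eclipsed 1.9; iPr(120°)/F(120°) eclipsed 2.9; tBu(240°)/H(240°) eclipsed 2.6 → 7.4 kcal/mol.
CHO at 60° (staggered): F(0°)/CHO(60°) gauche 0.7; iPr(120°)/CHO(60°) gauche 1.2; iPr(120°)/F(180°) gauche 0.7; tBu(240°)/F(180°) gauche 1.0 → 3.6 kcal/mol.
CHO at 120° (eclipsed): F(0°)/H(0°) eclipsed 1.3; iPr(120°)/CHO(120°) eclipsed 3.3; tBu(240°)/F(240°) eclipsed 3.4 → 8.0 kcal/mol.
CHO at 180° (staggered): F(0°)/F(300°) gauche 0.4; iPr(120°)/CHO(180°) gauche 1.2; tBu(240°)/CHO(180°) gauche 1.3; tBu(240°)/F(300°) gauche 1.0 → 3.9 kcal/mol.
CHO at 240° (eclipsed): F(0°)/F(0°) eclipsed 1.6; iPr(120°)/H(120°) eclipsed 2.2; tBu(240°)/CHO(240°) eclipsed 3.8 → 7.6 kcal/mol.
CHO at 300° (staggered): F(0°)/CHO(300°) gauche 0.7; F(0°)/F(60°) gauche 0.4; iPr(120°)/F(60°) gauche 0.7; tBu(240°)/CHO(300°) gauche 1.3 → 3.1 kcal/mol.
The minimum (3.1 kcal/mol) occurs with CHO at 300°.

300°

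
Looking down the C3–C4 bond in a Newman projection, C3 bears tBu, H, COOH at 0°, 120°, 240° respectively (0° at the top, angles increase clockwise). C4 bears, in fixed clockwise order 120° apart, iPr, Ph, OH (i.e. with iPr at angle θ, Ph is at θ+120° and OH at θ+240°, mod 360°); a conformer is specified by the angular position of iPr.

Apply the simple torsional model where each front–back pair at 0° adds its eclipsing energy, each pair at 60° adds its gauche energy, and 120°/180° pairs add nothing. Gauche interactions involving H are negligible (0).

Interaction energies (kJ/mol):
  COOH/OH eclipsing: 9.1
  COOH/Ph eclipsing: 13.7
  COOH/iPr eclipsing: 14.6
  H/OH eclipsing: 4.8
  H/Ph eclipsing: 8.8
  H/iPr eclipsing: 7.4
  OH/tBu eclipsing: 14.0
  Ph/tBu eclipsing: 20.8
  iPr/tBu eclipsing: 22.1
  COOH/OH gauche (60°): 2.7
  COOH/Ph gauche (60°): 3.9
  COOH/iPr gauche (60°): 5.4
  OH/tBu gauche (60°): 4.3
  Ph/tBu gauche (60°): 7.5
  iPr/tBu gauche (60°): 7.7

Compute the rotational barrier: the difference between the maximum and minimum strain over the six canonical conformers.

21.6 kJ/mol

iPr at 0° is eclipsed. tBu at 0° is eclipsed with iPr at 0° (22.1); H at 120° is eclipsed with Ph at 120° (8.8); COOH at 240° is eclipsed with OH at 240° (9.1). Total 40.0 kJ/mol.
iPr at 60° is staggered. tBu at 0° is gauche with iPr at 60° (7.7); tBu at 0° is gauche with OH at 300° (4.3); COOH at 240° is gauche with Ph at 180° (3.9); COOH at 240° is gauche with OH at 300° (2.7). Total 18.6 kJ/mol.
iPr at 120° is eclipsed. tBu at 0° is eclipsed with OH at 0° (14.0); H at 120° is eclipsed with iPr at 120° (7.4); COOH at 240° is eclipsed with Ph at 240° (13.7). Total 35.1 kJ/mol.
iPr at 180° is staggered. tBu at 0° is gauche with Ph at 300° (7.5); tBu at 0° is gauche with OH at 60° (4.3); COOH at 240° is gauche with iPr at 180° (5.4); COOH at 240° is gauche with Ph at 300° (3.9). Total 21.1 kJ/mol.
iPr at 240° is eclipsed. tBu at 0° is eclipsed with Ph at 0° (20.8); H at 120° is eclipsed with OH at 120° (4.8); COOH at 240° is eclipsed with iPr at 240° (14.6). Total 40.2 kJ/mol.
iPr at 300° is staggered. tBu at 0° is gauche with iPr at 300° (7.7); tBu at 0° is gauche with Ph at 60° (7.5); COOH at 240° is gauche with iPr at 300° (5.4); COOH at 240° is gauche with OH at 180° (2.7). Total 23.3 kJ/mol.
Max at 240° (40.2 kJ/mol), min at 60° (18.6 kJ/mol); barrier = 21.6 kJ/mol.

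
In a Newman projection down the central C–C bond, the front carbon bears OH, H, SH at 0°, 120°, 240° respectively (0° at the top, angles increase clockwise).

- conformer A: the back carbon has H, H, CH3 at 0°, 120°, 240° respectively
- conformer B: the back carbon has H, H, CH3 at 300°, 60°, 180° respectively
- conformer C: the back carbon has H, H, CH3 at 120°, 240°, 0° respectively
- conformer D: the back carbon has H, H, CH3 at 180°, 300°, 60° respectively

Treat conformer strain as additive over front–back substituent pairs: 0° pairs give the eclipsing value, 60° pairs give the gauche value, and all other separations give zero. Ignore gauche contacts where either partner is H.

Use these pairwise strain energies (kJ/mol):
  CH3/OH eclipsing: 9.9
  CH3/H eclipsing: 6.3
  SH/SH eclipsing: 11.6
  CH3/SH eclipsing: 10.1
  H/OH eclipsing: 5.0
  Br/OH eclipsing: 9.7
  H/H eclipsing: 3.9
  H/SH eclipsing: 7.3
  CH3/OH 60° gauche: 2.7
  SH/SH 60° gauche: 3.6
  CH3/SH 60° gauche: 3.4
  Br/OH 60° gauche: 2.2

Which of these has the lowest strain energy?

A is eclipsed. OH at 0° is eclipsed with H at 0° (5.0); H at 120° is eclipsed with H at 120° (3.9); SH at 240° is eclipsed with CH3 at 240° (10.1). Total 19.0 kJ/mol.
B is staggered. SH at 240° is gauche with CH3 at 180° (3.4). Total 3.4 kJ/mol.
C is eclipsed. OH at 0° is eclipsed with CH3 at 0° (9.9); H at 120° is eclipsed with H at 120° (3.9); SH at 240° is eclipsed with H at 240° (7.3). Total 21.1 kJ/mol.
D is staggered. OH at 0° is gauche with CH3 at 60° (2.7). Total 2.7 kJ/mol.
D has the lowest total (2.7 kJ/mol).

D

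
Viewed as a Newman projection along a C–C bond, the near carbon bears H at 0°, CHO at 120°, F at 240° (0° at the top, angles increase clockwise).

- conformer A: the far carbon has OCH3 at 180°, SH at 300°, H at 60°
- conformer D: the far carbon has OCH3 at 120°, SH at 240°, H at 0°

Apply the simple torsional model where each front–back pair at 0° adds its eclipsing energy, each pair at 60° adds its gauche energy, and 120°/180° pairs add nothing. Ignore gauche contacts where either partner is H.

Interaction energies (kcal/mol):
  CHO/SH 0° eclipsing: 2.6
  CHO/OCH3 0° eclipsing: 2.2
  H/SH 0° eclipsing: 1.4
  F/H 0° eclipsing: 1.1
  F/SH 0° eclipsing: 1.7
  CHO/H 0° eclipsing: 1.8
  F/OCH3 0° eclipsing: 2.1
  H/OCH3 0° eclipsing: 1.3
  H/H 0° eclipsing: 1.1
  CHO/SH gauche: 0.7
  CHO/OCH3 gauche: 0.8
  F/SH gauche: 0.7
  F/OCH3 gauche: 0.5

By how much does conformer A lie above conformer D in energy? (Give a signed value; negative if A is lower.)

-3.0 kcal/mol

A (staggered): CHO–OCH3 gauche, F–OCH3 gauche, F–SH gauche; 0.8 + 0.5 + 0.7 = 2.0 kcal/mol.
D (eclipsed): H–H eclipsed, CHO–OCH3 eclipsed, F–SH eclipsed; 1.1 + 2.2 + 1.7 = 5.0 kcal/mol.
E(A) − E(D) = 2.0 − 5.0 = -3.0 kcal/mol.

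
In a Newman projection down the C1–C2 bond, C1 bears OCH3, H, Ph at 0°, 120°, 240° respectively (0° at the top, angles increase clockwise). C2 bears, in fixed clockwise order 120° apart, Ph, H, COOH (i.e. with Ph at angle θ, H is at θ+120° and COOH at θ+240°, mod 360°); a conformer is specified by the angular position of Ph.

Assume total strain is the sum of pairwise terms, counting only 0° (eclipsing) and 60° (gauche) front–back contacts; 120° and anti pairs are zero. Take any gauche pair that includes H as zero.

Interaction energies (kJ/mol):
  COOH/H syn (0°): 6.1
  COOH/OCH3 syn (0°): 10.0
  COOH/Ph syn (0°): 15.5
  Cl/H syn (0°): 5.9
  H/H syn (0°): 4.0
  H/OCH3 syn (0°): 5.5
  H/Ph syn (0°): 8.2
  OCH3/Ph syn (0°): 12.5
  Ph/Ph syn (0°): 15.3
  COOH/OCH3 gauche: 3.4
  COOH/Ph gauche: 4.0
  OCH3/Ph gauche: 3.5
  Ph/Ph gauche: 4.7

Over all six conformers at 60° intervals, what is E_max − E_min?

Ph at 0° (eclipsed): OCH3–Ph eclipsed, H–H eclipsed, Ph–COOH eclipsed; 12.5 + 4.0 + 15.5 = 32.0 kJ/mol.
Ph at 60° (staggered): OCH3–Ph gauche, OCH3–COOH gauche, Ph–COOH gauche; 3.5 + 3.4 + 4.0 = 10.9 kJ/mol.
Ph at 120° (eclipsed): OCH3–COOH eclipsed, H–Ph eclipsed, Ph–H eclipsed; 10.0 + 8.2 + 8.2 = 26.4 kJ/mol.
Ph at 180° (staggered): OCH3–COOH gauche, Ph–Ph gauche; 3.4 + 4.7 = 8.1 kJ/mol.
Ph at 240° (eclipsed): OCH3–H eclipsed, H–COOH eclipsed, Ph–Ph eclipsed; 5.5 + 6.1 + 15.3 = 26.9 kJ/mol.
Ph at 300° (staggered): OCH3–Ph gauche, Ph–Ph gauche, Ph–COOH gauche; 3.5 + 4.7 + 4.0 = 12.2 kJ/mol.
Max at 0° (32.0 kJ/mol), min at 180° (8.1 kJ/mol); barrier = 23.9 kJ/mol.

23.9 kJ/mol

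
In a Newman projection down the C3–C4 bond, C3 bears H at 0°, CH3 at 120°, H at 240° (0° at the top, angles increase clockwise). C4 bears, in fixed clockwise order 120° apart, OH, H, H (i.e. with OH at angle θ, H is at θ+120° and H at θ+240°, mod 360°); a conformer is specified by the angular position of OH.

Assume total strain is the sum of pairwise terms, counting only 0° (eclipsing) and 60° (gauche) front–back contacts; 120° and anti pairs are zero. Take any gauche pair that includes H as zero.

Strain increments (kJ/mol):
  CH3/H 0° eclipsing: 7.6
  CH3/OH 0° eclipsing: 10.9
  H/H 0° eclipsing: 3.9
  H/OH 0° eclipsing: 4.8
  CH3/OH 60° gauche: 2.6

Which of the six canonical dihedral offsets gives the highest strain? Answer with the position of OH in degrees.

120°

OH at 0° (eclipsed): H–OH eclipsed, CH3–H eclipsed, H–H eclipsed; 4.8 + 7.6 + 3.9 = 16.3 kJ/mol.
OH at 60° (staggered): CH3–OH gauche; 2.6 = 2.6 kJ/mol.
OH at 120° (eclipsed): H–H eclipsed, CH3–OH eclipsed, H–H eclipsed; 3.9 + 10.9 + 3.9 = 18.7 kJ/mol.
OH at 180° (staggered): CH3–OH gauche; 2.6 = 2.6 kJ/mol.
OH at 240° (eclipsed): H–H eclipsed, CH3–H eclipsed, H–OH eclipsed; 3.9 + 7.6 + 4.8 = 16.3 kJ/mol.
OH at 300° (staggered): no non-H gauche contacts → 0.0 kJ/mol.
The maximum (18.7 kJ/mol) occurs with OH at 120°.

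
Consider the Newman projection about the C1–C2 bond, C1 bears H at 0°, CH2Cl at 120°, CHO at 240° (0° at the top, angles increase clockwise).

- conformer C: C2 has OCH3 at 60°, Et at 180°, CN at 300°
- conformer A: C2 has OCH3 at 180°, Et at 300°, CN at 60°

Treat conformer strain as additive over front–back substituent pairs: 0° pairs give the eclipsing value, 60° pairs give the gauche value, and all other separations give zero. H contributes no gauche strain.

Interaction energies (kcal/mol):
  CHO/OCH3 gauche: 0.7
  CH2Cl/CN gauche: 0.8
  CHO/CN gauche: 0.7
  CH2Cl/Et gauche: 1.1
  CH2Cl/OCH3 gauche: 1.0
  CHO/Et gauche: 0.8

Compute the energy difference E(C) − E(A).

+0.3 kcal/mol

C is staggered. CH2Cl at 120° is gauche with OCH3 at 60° (1.0); CH2Cl at 120° is gauche with Et at 180° (1.1); CHO at 240° is gauche with Et at 180° (0.8); CHO at 240° is gauche with CN at 300° (0.7). Total 3.6 kcal/mol.
A is staggered. CH2Cl at 120° is gauche with OCH3 at 180° (1.0); CH2Cl at 120° is gauche with CN at 60° (0.8); CHO at 240° is gauche with OCH3 at 180° (0.7); CHO at 240° is gauche with Et at 300° (0.8). Total 3.3 kcal/mol.
E(C) − E(A) = 3.6 − 3.3 = +0.3 kcal/mol.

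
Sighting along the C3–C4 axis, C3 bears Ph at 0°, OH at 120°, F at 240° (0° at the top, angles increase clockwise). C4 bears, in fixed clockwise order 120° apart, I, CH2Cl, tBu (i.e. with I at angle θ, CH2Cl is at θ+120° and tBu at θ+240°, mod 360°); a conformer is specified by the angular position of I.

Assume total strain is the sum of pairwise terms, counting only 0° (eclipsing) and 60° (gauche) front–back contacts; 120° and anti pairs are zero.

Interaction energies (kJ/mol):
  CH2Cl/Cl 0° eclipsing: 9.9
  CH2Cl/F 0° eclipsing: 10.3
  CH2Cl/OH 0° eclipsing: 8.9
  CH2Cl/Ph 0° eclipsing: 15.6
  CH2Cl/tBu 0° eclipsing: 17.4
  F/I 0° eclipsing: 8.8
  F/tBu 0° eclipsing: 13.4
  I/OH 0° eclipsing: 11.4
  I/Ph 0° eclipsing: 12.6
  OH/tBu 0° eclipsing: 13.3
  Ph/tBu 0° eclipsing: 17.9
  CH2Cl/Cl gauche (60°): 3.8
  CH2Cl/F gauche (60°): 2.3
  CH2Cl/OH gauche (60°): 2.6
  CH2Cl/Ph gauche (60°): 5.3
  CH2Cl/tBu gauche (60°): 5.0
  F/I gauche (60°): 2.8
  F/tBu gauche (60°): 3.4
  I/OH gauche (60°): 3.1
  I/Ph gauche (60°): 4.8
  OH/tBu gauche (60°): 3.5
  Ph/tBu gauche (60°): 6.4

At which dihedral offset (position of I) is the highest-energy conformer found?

120°

I at 0° (eclipsed): Ph(0°)/I(0°) eclipsed 12.6; OH(120°)/CH2Cl(120°) eclipsed 8.9; F(240°)/tBu(240°) eclipsed 13.4 → 34.9 kJ/mol.
I at 60° (staggered): Ph(0°)/I(60°) gauche 4.8; Ph(0°)/tBu(300°) gauche 6.4; OH(120°)/I(60°) gauche 3.1; OH(120°)/CH2Cl(180°) gauche 2.6; F(240°)/CH2Cl(180°) gauche 2.3; F(240°)/tBu(300°) gauche 3.4 → 22.6 kJ/mol.
I at 120° (eclipsed): Ph(0°)/tBu(0°) eclipsed 17.9; OH(120°)/I(120°) eclipsed 11.4; F(240°)/CH2Cl(240°) eclipsed 10.3 → 39.6 kJ/mol.
I at 180° (staggered): Ph(0°)/CH2Cl(300°) gauche 5.3; Ph(0°)/tBu(60°) gauche 6.4; OH(120°)/I(180°) gauche 3.1; OH(120°)/tBu(60°) gauche 3.5; F(240°)/I(180°) gauche 2.8; F(240°)/CH2Cl(300°) gauche 2.3 → 23.4 kJ/mol.
I at 240° (eclipsed): Ph(0°)/CH2Cl(0°) eclipsed 15.6; OH(120°)/tBu(120°) eclipsed 13.3; F(240°)/I(240°) eclipsed 8.8 → 37.7 kJ/mol.
I at 300° (staggered): Ph(0°)/I(300°) gauche 4.8; Ph(0°)/CH2Cl(60°) gauche 5.3; OH(120°)/CH2Cl(60°) gauche 2.6; OH(120°)/tBu(180°) gauche 3.5; F(240°)/I(300°) gauche 2.8; F(240°)/tBu(180°) gauche 3.4 → 22.4 kJ/mol.
The maximum (39.6 kJ/mol) occurs with I at 120°.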